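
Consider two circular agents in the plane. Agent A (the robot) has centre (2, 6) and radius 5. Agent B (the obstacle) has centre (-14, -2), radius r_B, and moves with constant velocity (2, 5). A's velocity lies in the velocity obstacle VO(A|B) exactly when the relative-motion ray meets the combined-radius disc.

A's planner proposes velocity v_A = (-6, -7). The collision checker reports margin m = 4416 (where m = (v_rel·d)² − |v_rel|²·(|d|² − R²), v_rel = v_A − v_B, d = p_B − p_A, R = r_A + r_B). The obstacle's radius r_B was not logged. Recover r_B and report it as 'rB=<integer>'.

m = 4416
d = (-16, -8);  v_rel = (-8, -12),  |v_rel|² = 208
v_rel×d = (-8)·(-8) − (-12)·(-16) = -128
since m = R²·208 − (-128)²:  R² = (16384 + 4416) / 208 = 100
R = √100 = 10  ⇒  r_B = 10 − 5 = 5

rB=5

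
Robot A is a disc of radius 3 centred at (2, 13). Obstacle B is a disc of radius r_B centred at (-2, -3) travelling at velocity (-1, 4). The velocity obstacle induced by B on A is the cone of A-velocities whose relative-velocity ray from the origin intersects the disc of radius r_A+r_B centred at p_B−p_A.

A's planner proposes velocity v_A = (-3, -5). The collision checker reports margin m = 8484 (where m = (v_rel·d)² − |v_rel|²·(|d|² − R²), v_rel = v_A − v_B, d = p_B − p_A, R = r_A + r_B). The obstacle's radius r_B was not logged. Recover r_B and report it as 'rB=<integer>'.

m = 8484
d = (-4, -16);  v_rel = (-2, -9),  |v_rel|² = 85
v_rel×d = (-2)·(-16) − (-9)·(-4) = -4
since m = R²·85 − (-4)²:  R² = (16 + 8484) / 85 = 100
R = √100 = 10  ⇒  r_B = 10 − 3 = 7

rB=7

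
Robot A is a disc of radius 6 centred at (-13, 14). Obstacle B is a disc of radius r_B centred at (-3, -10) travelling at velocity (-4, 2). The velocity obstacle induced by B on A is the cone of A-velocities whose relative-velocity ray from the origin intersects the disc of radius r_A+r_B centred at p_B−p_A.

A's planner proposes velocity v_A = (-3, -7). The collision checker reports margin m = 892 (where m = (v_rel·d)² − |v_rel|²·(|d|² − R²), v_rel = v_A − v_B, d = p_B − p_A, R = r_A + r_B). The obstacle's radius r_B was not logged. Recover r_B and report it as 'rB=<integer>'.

m = 892
d = (10, -24);  v_rel = (1, -9),  |v_rel|² = 82
v_rel×d = (1)·(-24) − (-9)·(10) = 66
since m = R²·82 − 66²:  R² = (4356 + 892) / 82 = 64
R = √64 = 8  ⇒  r_B = 8 − 6 = 2

rB=2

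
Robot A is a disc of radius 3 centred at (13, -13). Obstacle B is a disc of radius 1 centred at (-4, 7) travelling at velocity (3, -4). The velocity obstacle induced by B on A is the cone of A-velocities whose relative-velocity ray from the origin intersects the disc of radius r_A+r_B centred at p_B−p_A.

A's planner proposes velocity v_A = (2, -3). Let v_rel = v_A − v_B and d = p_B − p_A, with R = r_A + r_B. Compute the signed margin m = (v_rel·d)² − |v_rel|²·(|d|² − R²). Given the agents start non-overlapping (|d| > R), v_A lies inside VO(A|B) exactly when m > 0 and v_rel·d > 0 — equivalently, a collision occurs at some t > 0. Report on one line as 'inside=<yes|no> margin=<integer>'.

d = (-17, 20),  |d|² = 689;  R = 3+1 = 4,  c = 689−4² = 673
v_rel = (-1, 1),  |v_rel|² = 2;  v_rel·d = (-1)·(-17) + (1)·(20) = 37
2·t² − 74·t + 673 = 0  ⇒  m = 37² − 2·673 = 23
m = 23 > 0,  v_rel·d = 37 > 0  ⇒  inside

inside=yes margin=23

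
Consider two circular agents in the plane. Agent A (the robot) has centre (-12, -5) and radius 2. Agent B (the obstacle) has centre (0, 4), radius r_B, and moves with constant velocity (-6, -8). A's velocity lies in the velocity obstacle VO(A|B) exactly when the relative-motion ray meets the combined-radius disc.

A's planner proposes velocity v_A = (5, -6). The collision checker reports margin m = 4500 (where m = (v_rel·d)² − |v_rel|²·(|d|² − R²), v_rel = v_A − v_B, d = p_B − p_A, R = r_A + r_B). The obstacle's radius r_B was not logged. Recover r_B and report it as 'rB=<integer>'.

m = 4500
d = (12, 9);  v_rel = (11, 2),  |v_rel|² = 125
v_rel×d = (11)·(9) − (2)·(12) = 75
since m = R²·125 − 75²:  R² = (5625 + 4500) / 125 = 81
R = √81 = 9  ⇒  r_B = 9 − 2 = 7

rB=7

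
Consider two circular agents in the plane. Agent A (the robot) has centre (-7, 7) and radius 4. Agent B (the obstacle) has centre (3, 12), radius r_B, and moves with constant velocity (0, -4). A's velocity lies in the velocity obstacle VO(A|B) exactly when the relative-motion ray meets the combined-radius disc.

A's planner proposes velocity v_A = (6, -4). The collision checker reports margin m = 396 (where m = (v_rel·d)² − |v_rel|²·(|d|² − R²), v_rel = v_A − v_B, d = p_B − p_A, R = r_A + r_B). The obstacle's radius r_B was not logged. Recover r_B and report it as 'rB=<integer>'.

m = 396
d = (10, 5);  v_rel = (6, 0),  |v_rel|² = 36
v_rel×d = (6)·(5) − (0)·(10) = 30
since m = R²·36 − 30²:  R² = (900 + 396) / 36 = 36
R = √36 = 6  ⇒  r_B = 6 − 4 = 2

rB=2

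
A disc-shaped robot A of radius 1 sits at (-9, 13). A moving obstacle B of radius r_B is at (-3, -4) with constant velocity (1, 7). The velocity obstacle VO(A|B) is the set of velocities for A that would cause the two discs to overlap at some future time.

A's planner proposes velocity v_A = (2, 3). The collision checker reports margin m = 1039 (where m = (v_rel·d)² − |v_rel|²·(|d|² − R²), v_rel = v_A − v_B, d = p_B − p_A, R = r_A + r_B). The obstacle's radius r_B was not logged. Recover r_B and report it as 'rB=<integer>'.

m = 1039
d = (6, -17);  v_rel = (1, -4),  |v_rel|² = 17
v_rel×d = (1)·(-17) − (-4)·(6) = 7
since m = R²·17 − 7²:  R² = (49 + 1039) / 17 = 64
R = √64 = 8  ⇒  r_B = 8 − 1 = 7

rB=7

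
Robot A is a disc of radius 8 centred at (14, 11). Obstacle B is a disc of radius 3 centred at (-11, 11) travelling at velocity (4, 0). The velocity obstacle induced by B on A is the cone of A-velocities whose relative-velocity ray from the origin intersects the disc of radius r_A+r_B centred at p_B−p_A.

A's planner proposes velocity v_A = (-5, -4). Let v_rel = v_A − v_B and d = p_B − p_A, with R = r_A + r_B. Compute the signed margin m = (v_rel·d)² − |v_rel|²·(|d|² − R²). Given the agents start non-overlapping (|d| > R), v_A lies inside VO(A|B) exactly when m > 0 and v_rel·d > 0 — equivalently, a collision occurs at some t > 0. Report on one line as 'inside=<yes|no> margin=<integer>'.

d = (-25, 0),  |d|² = 625;  R = 8+3 = 11,  c = 625−11² = 504
v_rel = (-9, -4),  |v_rel|² = 97;  v_rel·d = (-9)·(-25) + (-4)·(0) = 225
97·t² − 450·t + 504 = 0  ⇒  m = 225² − 97·504 = 1737
m = 1737 > 0,  v_rel·d = 225 > 0  ⇒  inside

inside=yes margin=1737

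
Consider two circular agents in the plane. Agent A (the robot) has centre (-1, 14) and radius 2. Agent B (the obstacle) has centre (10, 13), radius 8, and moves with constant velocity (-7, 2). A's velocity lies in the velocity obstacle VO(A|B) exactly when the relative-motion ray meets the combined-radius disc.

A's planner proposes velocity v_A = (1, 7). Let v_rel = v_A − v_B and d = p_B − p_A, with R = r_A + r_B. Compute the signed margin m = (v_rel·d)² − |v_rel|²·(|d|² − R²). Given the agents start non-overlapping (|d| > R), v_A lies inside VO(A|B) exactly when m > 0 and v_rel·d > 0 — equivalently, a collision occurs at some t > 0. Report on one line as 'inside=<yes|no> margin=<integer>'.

d = (11, -1),  |d|² = 122;  R = 2+8 = 10,  c = 122−10² = 22
v_rel = (8, 5),  |v_rel|² = 89;  v_rel·d = (8)·(11) + (5)·(-1) = 83
89·t² − 166·t + 22 = 0  ⇒  m = 83² − 89·22 = 4931
m = 4931 > 0,  v_rel·d = 83 > 0  ⇒  inside

inside=yes margin=4931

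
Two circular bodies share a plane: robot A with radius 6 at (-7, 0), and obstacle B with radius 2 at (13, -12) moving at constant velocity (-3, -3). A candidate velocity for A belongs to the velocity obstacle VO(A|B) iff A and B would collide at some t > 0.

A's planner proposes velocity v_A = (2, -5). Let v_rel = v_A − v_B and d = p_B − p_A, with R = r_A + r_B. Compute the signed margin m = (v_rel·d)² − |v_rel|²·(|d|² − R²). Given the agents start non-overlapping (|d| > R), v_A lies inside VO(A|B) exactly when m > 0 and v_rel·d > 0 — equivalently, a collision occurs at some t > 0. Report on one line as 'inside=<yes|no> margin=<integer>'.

d = (20, -12),  |d|² = 544;  R = 6+2 = 8,  c = 544−8² = 480
v_rel = (5, -2),  |v_rel|² = 29;  v_rel·d = (5)·(20) + (-2)·(-12) = 124
29·t² − 248·t + 480 = 0  ⇒  m = 124² − 29·480 = 1456
m = 1456 > 0,  v_rel·d = 124 > 0  ⇒  inside

inside=yes margin=1456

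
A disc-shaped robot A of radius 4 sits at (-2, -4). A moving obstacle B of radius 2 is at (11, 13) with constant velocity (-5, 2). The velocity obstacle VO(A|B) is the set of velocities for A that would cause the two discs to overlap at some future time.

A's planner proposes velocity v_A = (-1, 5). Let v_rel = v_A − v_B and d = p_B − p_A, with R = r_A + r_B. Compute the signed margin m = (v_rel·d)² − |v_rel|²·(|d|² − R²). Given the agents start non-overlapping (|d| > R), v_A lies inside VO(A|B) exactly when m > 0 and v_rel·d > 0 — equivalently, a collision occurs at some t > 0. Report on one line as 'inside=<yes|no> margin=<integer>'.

d = (13, 17),  |d|² = 458;  R = 4+2 = 6,  c = 458−6² = 422
v_rel = (4, 3),  |v_rel|² = 25;  v_rel·d = (4)·(13) + (3)·(17) = 103
25·t² − 206·t + 422 = 0  ⇒  m = 103² − 25·422 = 59
m = 59 > 0,  v_rel·d = 103 > 0  ⇒  inside

inside=yes margin=59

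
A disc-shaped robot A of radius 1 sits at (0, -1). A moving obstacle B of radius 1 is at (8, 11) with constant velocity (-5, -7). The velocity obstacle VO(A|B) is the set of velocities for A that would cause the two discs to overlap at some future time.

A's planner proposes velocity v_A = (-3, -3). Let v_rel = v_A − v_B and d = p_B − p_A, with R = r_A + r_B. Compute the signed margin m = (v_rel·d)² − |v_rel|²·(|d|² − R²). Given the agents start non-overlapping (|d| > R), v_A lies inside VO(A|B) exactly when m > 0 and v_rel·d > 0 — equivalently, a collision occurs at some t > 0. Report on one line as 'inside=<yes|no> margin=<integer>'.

d = (8, 12),  |d|² = 208;  R = 1+1 = 2,  c = 208−2² = 204
v_rel = (2, 4),  |v_rel|² = 20;  v_rel·d = (2)·(8) + (4)·(12) = 64
20·t² − 128·t + 204 = 0  ⇒  m = 64² − 20·204 = 16
m = 16 > 0,  v_rel·d = 64 > 0  ⇒  inside

inside=yes margin=16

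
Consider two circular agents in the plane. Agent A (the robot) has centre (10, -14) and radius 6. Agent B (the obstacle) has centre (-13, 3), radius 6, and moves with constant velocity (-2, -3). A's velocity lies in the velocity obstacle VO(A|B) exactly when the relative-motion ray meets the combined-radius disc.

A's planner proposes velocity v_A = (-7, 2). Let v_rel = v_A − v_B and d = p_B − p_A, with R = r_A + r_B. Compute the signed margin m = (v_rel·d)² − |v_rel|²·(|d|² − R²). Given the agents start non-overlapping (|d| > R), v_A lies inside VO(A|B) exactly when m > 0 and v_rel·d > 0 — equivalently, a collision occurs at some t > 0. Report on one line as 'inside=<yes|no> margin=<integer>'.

d = (-23, 17),  |d|² = 818;  R = 6+6 = 12,  c = 818−12² = 674
v_rel = (-5, 5),  |v_rel|² = 50;  v_rel·d = (-5)·(-23) + (5)·(17) = 200
50·t² − 400·t + 674 = 0  ⇒  m = 200² − 50·674 = 6300
m = 6300 > 0,  v_rel·d = 200 > 0  ⇒  inside

inside=yes margin=6300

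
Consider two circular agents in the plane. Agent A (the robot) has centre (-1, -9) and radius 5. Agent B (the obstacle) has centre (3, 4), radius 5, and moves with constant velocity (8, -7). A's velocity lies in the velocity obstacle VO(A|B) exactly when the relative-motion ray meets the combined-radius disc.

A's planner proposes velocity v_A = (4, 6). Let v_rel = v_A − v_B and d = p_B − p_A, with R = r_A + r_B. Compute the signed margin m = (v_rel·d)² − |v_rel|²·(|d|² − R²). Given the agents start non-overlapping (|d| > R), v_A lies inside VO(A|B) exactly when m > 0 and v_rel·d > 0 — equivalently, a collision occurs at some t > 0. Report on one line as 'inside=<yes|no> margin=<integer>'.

d = (4, 13),  |d|² = 185;  R = 5+5 = 10,  c = 185−10² = 85
v_rel = (-4, 13),  |v_rel|² = 185;  v_rel·d = (-4)·(4) + (13)·(13) = 153
185·t² − 306·t + 85 = 0  ⇒  m = 153² − 185·85 = 7684
m = 7684 > 0,  v_rel·d = 153 > 0  ⇒  inside

inside=yes margin=7684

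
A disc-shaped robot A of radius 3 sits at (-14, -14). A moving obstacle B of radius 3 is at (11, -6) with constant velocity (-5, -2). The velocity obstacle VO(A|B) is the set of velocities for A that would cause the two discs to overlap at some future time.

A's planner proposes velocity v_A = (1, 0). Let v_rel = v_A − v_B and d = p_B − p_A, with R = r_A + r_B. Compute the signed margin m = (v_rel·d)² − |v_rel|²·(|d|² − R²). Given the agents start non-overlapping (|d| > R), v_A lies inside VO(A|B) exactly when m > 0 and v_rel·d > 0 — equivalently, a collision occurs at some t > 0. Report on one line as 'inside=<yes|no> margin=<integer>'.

d = (25, 8),  |d|² = 689;  R = 3+3 = 6,  c = 689−6² = 653
v_rel = (6, 2),  |v_rel|² = 40;  v_rel·d = (6)·(25) + (2)·(8) = 166
40·t² − 332·t + 653 = 0  ⇒  m = 166² − 40·653 = 1436
m = 1436 > 0,  v_rel·d = 166 > 0  ⇒  inside

inside=yes margin=1436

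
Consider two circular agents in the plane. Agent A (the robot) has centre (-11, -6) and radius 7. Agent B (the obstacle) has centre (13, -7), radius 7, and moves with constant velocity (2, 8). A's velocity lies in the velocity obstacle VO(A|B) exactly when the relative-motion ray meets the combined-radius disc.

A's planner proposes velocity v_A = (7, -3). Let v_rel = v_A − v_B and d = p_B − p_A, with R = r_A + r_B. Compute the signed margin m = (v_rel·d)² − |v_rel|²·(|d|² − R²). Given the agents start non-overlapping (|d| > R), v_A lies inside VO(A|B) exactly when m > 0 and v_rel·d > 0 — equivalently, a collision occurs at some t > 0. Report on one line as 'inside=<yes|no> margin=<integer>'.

d = (24, -1),  |d|² = 577;  R = 7+7 = 14,  c = 577−14² = 381
v_rel = (5, -11),  |v_rel|² = 146;  v_rel·d = (5)·(24) + (-11)·(-1) = 131
146·t² − 262·t + 381 = 0  ⇒  m = 131² − 146·381 = -38465
m = -38465 < 0,  v_rel·d = 131 > 0  ⇒  outside

inside=no margin=-38465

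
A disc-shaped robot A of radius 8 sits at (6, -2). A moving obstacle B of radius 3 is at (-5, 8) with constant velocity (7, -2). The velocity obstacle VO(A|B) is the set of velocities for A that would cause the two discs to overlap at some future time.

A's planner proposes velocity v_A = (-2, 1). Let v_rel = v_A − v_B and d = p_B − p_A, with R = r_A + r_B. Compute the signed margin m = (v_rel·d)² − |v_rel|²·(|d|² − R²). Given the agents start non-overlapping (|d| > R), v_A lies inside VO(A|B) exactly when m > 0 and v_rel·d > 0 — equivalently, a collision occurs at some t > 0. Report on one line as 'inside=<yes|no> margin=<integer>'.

d = (-11, 10),  |d|² = 221;  R = 8+3 = 11,  c = 221−11² = 100
v_rel = (-9, 3),  |v_rel|² = 90;  v_rel·d = (-9)·(-11) + (3)·(10) = 129
90·t² − 258·t + 100 = 0  ⇒  m = 129² − 90·100 = 7641
m = 7641 > 0,  v_rel·d = 129 > 0  ⇒  inside

inside=yes margin=7641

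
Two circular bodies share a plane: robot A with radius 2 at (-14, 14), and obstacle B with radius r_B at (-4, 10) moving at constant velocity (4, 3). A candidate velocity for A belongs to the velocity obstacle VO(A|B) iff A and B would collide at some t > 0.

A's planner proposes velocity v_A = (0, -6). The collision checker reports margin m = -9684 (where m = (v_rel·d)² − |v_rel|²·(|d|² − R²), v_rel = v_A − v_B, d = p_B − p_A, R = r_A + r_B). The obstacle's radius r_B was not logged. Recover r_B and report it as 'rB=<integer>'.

m = -9684
d = (10, -4);  v_rel = (-4, -9),  |v_rel|² = 97
v_rel×d = (-4)·(-4) − (-9)·(10) = 106
since m = R²·97 − 106²:  R² = (11236 + -9684) / 97 = 16
R = √16 = 4  ⇒  r_B = 4 − 2 = 2

rB=2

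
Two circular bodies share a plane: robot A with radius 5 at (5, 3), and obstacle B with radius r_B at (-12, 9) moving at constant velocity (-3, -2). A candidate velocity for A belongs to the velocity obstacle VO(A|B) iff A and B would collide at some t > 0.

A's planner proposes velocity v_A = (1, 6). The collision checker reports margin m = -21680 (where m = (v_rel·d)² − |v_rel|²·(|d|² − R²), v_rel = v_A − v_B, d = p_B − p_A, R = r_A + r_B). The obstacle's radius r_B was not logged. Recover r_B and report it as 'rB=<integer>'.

m = -21680
d = (-17, 6);  v_rel = (4, 8),  |v_rel|² = 80
v_rel×d = (4)·(6) − (8)·(-17) = 160
since m = R²·80 − 160²:  R² = (25600 + -21680) / 80 = 49
R = √49 = 7  ⇒  r_B = 7 − 5 = 2

rB=2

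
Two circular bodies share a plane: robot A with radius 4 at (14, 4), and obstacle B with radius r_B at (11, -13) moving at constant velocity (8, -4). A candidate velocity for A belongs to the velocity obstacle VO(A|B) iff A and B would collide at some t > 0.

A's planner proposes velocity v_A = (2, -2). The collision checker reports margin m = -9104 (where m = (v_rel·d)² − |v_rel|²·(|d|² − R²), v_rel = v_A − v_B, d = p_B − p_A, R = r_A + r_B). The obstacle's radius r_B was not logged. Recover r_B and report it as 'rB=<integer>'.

m = -9104
d = (-3, -17);  v_rel = (-6, 2),  |v_rel|² = 40
v_rel×d = (-6)·(-17) − (2)·(-3) = 108
since m = R²·40 − 108²:  R² = (11664 + -9104) / 40 = 64
R = √64 = 8  ⇒  r_B = 8 − 4 = 4

rB=4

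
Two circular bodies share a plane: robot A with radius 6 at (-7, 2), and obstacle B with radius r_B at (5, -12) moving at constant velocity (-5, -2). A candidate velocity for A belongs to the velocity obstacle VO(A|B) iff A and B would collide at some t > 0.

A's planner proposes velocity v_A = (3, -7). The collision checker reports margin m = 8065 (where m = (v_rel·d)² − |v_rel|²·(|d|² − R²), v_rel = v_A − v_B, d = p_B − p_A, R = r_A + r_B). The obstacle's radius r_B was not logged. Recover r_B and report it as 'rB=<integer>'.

m = 8065
d = (12, -14);  v_rel = (8, -5),  |v_rel|² = 89
v_rel×d = (8)·(-14) − (-5)·(12) = -52
since m = R²·89 − (-52)²:  R² = (2704 + 8065) / 89 = 121
R = √121 = 11  ⇒  r_B = 11 − 6 = 5

rB=5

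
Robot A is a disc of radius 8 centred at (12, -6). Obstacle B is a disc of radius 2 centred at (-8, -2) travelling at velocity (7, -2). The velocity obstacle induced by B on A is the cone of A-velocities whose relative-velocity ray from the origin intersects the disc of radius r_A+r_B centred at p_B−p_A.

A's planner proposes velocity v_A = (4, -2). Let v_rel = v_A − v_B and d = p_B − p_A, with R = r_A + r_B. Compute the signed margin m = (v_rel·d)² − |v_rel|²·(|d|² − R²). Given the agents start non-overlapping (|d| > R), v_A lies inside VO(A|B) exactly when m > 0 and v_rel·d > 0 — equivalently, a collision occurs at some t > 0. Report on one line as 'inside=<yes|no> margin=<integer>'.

d = (-20, 4),  |d|² = 416;  R = 8+2 = 10,  c = 416−10² = 316
v_rel = (-3, 0),  |v_rel|² = 9;  v_rel·d = (-3)·(-20) + (0)·(4) = 60
9·t² − 120·t + 316 = 0  ⇒  m = 60² − 9·316 = 756
m = 756 > 0,  v_rel·d = 60 > 0  ⇒  inside

inside=yes margin=756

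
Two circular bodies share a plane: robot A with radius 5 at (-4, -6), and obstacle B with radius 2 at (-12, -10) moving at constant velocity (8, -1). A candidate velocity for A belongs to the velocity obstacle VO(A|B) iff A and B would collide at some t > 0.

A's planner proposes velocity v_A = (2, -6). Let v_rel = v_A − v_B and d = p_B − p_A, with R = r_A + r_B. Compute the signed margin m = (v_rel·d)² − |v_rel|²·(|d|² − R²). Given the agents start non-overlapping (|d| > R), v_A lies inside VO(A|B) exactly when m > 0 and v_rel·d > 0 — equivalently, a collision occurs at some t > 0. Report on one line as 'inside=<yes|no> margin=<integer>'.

d = (-8, -4),  |d|² = 80;  R = 5+2 = 7,  c = 80−7² = 31
v_rel = (-6, -5),  |v_rel|² = 61;  v_rel·d = (-6)·(-8) + (-5)·(-4) = 68
61·t² − 136·t + 31 = 0  ⇒  m = 68² − 61·31 = 2733
m = 2733 > 0,  v_rel·d = 68 > 0  ⇒  inside

inside=yes margin=2733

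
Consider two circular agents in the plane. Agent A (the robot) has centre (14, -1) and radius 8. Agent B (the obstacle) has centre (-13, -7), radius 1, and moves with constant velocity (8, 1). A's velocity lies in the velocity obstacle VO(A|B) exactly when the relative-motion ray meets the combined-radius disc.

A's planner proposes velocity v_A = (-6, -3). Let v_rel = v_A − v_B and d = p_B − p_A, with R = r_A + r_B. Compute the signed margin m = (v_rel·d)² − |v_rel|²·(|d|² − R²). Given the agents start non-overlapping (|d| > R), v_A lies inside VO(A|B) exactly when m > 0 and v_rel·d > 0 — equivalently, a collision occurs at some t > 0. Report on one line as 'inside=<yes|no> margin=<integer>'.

d = (-27, -6),  |d|² = 765;  R = 8+1 = 9,  c = 765−9² = 684
v_rel = (-14, -4),  |v_rel|² = 212;  v_rel·d = (-14)·(-27) + (-4)·(-6) = 402
212·t² − 804·t + 684 = 0  ⇒  m = 402² − 212·684 = 16596
m = 16596 > 0,  v_rel·d = 402 > 0  ⇒  inside

inside=yes margin=16596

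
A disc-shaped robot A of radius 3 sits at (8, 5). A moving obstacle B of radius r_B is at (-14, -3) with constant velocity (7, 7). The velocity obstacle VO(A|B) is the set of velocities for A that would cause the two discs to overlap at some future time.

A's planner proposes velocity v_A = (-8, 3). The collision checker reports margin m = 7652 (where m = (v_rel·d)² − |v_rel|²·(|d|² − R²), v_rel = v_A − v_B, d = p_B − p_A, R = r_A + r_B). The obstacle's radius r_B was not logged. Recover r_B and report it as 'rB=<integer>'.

m = 7652
d = (-22, -8);  v_rel = (-15, -4),  |v_rel|² = 241
v_rel×d = (-15)·(-8) − (-4)·(-22) = 32
since m = R²·241 − 32²:  R² = (1024 + 7652) / 241 = 36
R = √36 = 6  ⇒  r_B = 6 − 3 = 3

rB=3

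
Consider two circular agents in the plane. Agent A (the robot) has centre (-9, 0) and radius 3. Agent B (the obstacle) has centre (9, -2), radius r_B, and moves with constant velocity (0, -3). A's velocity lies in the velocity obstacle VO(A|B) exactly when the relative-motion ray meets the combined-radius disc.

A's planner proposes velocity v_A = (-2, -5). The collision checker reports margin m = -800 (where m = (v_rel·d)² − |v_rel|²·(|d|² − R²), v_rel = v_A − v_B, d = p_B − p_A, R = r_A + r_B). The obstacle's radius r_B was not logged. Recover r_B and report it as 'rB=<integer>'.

m = -800
d = (18, -2);  v_rel = (-2, -2),  |v_rel|² = 8
v_rel×d = (-2)·(-2) − (-2)·(18) = 40
since m = R²·8 − 40²:  R² = (1600 + -800) / 8 = 100
R = √100 = 10  ⇒  r_B = 10 − 3 = 7

rB=7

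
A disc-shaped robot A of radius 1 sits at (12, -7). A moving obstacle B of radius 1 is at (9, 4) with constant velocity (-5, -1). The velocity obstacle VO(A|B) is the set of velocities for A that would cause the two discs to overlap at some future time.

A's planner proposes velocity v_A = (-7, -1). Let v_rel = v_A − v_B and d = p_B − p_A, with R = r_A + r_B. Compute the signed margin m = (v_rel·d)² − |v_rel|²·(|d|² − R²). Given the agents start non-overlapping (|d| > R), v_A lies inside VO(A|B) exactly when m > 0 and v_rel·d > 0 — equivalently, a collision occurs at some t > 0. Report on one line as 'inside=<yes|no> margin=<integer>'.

d = (-3, 11),  |d|² = 130;  R = 1+1 = 2,  c = 130−2² = 126
v_rel = (-2, 0),  |v_rel|² = 4;  v_rel·d = (-2)·(-3) + (0)·(11) = 6
4·t² − 12·t + 126 = 0  ⇒  m = 6² − 4·126 = -468
m = -468 < 0,  v_rel·d = 6 > 0  ⇒  outside

inside=no margin=-468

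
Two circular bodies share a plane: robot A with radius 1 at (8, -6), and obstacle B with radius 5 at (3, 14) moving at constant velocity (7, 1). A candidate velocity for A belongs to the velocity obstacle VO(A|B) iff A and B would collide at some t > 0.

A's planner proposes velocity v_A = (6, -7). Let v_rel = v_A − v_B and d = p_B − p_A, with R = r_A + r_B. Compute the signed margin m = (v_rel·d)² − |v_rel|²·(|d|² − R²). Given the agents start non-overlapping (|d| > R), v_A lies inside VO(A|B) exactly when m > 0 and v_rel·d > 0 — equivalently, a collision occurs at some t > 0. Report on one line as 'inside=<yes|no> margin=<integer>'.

d = (-5, 20),  |d|² = 425;  R = 1+5 = 6,  c = 425−6² = 389
v_rel = (-1, -8),  |v_rel|² = 65;  v_rel·d = (-1)·(-5) + (-8)·(20) = -155
65·t² + 310·t + 389 = 0  ⇒  m = (-155)² − 65·389 = -1260
m = -1260 < 0,  v_rel·d = -155 < 0  ⇒  outside

inside=no margin=-1260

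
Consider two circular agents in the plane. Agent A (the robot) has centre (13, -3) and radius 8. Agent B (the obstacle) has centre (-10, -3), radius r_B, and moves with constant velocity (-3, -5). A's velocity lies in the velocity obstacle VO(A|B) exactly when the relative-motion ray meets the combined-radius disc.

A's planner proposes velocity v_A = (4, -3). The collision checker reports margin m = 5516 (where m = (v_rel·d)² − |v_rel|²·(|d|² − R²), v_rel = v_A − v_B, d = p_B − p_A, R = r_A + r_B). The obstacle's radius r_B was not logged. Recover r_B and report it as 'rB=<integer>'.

m = 5516
d = (-23, 0);  v_rel = (7, 2),  |v_rel|² = 53
v_rel×d = (7)·(0) − (2)·(-23) = 46
since m = R²·53 − 46²:  R² = (2116 + 5516) / 53 = 144
R = √144 = 12  ⇒  r_B = 12 − 8 = 4

rB=4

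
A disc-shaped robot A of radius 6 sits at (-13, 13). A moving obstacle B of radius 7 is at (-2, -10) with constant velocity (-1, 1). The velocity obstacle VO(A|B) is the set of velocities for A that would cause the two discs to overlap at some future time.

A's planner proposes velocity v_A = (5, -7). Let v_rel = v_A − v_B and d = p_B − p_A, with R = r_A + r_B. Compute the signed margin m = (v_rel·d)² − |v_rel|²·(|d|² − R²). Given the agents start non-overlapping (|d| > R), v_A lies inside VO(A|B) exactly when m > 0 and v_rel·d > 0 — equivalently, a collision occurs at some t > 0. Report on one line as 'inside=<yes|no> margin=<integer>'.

d = (11, -23),  |d|² = 650;  R = 6+7 = 13,  c = 650−13² = 481
v_rel = (6, -8),  |v_rel|² = 100;  v_rel·d = (6)·(11) + (-8)·(-23) = 250
100·t² − 500·t + 481 = 0  ⇒  m = 250² − 100·481 = 14400
m = 14400 > 0,  v_rel·d = 250 > 0  ⇒  inside

inside=yes margin=14400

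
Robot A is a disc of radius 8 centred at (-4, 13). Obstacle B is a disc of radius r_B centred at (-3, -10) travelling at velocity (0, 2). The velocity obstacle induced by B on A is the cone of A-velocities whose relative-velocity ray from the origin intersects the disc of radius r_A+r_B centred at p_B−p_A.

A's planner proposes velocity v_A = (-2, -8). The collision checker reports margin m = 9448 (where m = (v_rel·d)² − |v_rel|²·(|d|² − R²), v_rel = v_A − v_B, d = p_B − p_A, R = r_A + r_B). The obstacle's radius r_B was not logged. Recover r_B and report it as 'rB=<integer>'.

m = 9448
d = (1, -23);  v_rel = (-2, -10),  |v_rel|² = 104
v_rel×d = (-2)·(-23) − (-10)·(1) = 56
since m = R²·104 − 56²:  R² = (3136 + 9448) / 104 = 121
R = √121 = 11  ⇒  r_B = 11 − 8 = 3

rB=3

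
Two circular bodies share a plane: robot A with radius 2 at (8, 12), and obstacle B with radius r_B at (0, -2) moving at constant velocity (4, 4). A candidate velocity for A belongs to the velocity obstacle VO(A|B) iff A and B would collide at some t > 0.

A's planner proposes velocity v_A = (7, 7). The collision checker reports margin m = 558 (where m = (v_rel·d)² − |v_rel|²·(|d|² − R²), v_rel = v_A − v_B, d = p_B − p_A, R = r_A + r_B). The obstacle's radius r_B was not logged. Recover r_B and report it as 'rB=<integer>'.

m = 558
d = (-8, -14);  v_rel = (3, 3),  |v_rel|² = 18
v_rel×d = (3)·(-14) − (3)·(-8) = -18
since m = R²·18 − (-18)²:  R² = (324 + 558) / 18 = 49
R = √49 = 7  ⇒  r_B = 7 − 2 = 5

rB=5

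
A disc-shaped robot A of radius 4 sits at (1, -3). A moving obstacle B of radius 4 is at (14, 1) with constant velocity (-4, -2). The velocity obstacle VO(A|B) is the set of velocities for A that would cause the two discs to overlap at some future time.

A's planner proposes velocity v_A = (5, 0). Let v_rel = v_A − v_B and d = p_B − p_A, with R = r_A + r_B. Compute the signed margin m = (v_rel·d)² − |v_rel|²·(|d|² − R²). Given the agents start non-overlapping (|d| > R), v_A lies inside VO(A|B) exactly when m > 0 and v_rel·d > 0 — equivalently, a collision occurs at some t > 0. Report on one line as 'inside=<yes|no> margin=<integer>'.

d = (13, 4),  |d|² = 185;  R = 4+4 = 8,  c = 185−8² = 121
v_rel = (9, 2),  |v_rel|² = 85;  v_rel·d = (9)·(13) + (2)·(4) = 125
85·t² − 250·t + 121 = 0  ⇒  m = 125² − 85·121 = 5340
m = 5340 > 0,  v_rel·d = 125 > 0  ⇒  inside

inside=yes margin=5340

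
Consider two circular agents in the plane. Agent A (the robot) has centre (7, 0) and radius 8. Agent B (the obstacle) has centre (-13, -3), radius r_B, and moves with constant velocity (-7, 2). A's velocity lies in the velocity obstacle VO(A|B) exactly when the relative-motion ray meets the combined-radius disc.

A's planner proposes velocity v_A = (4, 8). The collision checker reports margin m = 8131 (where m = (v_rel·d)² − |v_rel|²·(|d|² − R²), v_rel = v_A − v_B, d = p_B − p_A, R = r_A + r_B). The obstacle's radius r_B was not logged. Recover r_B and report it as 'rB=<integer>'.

m = 8131
d = (-20, -3);  v_rel = (11, 6),  |v_rel|² = 157
v_rel×d = (11)·(-3) − (6)·(-20) = 87
since m = R²·157 − 87²:  R² = (7569 + 8131) / 157 = 100
R = √100 = 10  ⇒  r_B = 10 − 8 = 2

rB=2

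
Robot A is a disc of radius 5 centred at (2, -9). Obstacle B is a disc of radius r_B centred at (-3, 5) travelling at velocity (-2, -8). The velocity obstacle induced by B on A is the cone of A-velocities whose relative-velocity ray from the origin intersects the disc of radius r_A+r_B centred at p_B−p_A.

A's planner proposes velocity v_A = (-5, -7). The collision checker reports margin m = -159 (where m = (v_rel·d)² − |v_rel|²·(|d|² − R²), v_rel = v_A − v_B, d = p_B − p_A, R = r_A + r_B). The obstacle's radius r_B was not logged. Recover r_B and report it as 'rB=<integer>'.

m = -159
d = (-5, 14);  v_rel = (-3, 1),  |v_rel|² = 10
v_rel×d = (-3)·(14) − (1)·(-5) = -37
since m = R²·10 − (-37)²:  R² = (1369 + -159) / 10 = 121
R = √121 = 11  ⇒  r_B = 11 − 5 = 6

rB=6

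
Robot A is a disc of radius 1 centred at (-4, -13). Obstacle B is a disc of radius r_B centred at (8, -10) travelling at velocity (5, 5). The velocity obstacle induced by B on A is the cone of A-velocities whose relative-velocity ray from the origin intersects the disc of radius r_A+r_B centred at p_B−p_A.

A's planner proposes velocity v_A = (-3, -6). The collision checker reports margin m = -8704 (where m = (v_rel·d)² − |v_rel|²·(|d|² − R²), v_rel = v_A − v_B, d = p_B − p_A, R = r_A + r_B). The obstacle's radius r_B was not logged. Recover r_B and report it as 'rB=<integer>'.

m = -8704
d = (12, 3);  v_rel = (-8, -11),  |v_rel|² = 185
v_rel×d = (-8)·(3) − (-11)·(12) = 108
since m = R²·185 − 108²:  R² = (11664 + -8704) / 185 = 16
R = √16 = 4  ⇒  r_B = 4 − 1 = 3

rB=3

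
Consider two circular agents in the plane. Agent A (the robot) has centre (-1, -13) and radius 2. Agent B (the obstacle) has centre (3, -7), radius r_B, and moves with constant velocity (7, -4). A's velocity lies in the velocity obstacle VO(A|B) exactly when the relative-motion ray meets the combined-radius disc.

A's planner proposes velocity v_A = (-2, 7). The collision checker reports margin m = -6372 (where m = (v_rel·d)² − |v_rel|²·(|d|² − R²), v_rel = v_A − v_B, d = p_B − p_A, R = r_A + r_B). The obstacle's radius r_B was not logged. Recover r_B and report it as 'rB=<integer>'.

m = -6372
d = (4, 6);  v_rel = (-9, 11),  |v_rel|² = 202
v_rel×d = (-9)·(6) − (11)·(4) = -98
since m = R²·202 − (-98)²:  R² = (9604 + -6372) / 202 = 16
R = √16 = 4  ⇒  r_B = 4 − 2 = 2

rB=2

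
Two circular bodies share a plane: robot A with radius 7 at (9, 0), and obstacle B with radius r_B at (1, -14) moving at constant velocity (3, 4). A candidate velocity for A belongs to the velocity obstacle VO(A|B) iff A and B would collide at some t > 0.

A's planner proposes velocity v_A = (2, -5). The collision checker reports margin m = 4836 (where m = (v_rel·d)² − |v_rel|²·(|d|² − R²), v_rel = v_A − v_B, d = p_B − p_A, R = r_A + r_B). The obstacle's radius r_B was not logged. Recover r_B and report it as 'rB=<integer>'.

m = 4836
d = (-8, -14);  v_rel = (-1, -9),  |v_rel|² = 82
v_rel×d = (-1)·(-14) − (-9)·(-8) = -58
since m = R²·82 − (-58)²:  R² = (3364 + 4836) / 82 = 100
R = √100 = 10  ⇒  r_B = 10 − 7 = 3

rB=3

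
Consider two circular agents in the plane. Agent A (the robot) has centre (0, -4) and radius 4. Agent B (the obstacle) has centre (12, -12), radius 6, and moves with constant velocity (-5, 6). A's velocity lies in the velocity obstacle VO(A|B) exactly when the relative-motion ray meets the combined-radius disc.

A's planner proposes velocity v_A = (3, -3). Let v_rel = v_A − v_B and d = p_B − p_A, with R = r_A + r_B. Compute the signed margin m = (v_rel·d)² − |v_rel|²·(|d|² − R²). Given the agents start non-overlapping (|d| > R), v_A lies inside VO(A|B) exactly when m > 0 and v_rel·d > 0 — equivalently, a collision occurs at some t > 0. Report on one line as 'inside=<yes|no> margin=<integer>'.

d = (12, -8),  |d|² = 208;  R = 4+6 = 10,  c = 208−10² = 108
v_rel = (8, -9),  |v_rel|² = 145;  v_rel·d = (8)·(12) + (-9)·(-8) = 168
145·t² − 336·t + 108 = 0  ⇒  m = 168² − 145·108 = 12564
m = 12564 > 0,  v_rel·d = 168 > 0  ⇒  inside

inside=yes margin=12564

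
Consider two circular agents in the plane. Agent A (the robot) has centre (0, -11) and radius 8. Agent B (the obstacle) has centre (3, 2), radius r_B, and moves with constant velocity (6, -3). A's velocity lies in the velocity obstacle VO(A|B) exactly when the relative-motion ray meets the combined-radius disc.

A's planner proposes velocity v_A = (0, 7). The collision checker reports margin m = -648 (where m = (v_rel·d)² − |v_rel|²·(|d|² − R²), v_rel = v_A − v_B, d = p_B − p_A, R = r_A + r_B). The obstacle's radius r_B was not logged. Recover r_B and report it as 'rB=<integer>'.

m = -648
d = (3, 13);  v_rel = (-6, 10),  |v_rel|² = 136
v_rel×d = (-6)·(13) − (10)·(3) = -108
since m = R²·136 − (-108)²:  R² = (11664 + -648) / 136 = 81
R = √81 = 9  ⇒  r_B = 9 − 8 = 1

rB=1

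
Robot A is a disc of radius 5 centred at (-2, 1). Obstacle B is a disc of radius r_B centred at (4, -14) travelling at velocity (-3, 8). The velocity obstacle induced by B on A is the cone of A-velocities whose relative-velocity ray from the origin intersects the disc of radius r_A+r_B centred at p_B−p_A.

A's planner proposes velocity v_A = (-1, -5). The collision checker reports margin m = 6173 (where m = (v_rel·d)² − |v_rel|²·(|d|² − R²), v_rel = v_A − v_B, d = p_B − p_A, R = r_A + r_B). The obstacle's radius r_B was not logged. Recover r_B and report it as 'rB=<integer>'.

m = 6173
d = (6, -15);  v_rel = (2, -13),  |v_rel|² = 173
v_rel×d = (2)·(-15) − (-13)·(6) = 48
since m = R²·173 − 48²:  R² = (2304 + 6173) / 173 = 49
R = √49 = 7  ⇒  r_B = 7 − 5 = 2

rB=2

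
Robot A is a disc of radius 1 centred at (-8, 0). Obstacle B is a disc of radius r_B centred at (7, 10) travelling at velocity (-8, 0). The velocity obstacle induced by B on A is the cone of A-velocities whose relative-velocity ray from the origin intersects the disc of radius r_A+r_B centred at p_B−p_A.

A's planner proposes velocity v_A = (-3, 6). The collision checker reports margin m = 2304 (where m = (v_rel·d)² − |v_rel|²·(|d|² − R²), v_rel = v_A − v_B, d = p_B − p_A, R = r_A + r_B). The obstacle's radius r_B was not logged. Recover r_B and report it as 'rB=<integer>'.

m = 2304
d = (15, 10);  v_rel = (5, 6),  |v_rel|² = 61
v_rel×d = (5)·(10) − (6)·(15) = -40
since m = R²·61 − (-40)²:  R² = (1600 + 2304) / 61 = 64
R = √64 = 8  ⇒  r_B = 8 − 1 = 7

rB=7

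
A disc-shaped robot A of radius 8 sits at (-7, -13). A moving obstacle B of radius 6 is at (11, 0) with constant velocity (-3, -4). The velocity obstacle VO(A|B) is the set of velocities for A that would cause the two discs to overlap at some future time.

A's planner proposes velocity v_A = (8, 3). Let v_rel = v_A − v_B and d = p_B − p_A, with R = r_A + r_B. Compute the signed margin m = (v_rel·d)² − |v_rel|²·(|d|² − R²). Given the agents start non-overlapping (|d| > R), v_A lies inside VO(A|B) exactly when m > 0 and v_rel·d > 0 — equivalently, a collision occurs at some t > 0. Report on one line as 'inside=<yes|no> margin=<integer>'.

d = (18, 13),  |d|² = 493;  R = 8+6 = 14,  c = 493−14² = 297
v_rel = (11, 7),  |v_rel|² = 170;  v_rel·d = (11)·(18) + (7)·(13) = 289
170·t² − 578·t + 297 = 0  ⇒  m = 289² − 170·297 = 33031
m = 33031 > 0,  v_rel·d = 289 > 0  ⇒  inside

inside=yes margin=33031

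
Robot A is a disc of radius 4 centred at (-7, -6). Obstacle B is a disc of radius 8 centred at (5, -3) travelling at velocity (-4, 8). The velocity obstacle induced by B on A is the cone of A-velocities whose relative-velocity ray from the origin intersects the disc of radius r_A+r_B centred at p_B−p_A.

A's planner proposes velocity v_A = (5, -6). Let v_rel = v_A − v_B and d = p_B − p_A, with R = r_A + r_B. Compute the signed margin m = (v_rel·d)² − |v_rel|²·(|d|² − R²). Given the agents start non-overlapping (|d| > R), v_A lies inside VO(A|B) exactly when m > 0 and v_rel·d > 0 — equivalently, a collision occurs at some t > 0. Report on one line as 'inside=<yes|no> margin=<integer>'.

d = (12, 3),  |d|² = 153;  R = 4+8 = 12,  c = 153−12² = 9
v_rel = (9, -14),  |v_rel|² = 277;  v_rel·d = (9)·(12) + (-14)·(3) = 66
277·t² − 132·t + 9 = 0  ⇒  m = 66² − 277·9 = 1863
m = 1863 > 0,  v_rel·d = 66 > 0  ⇒  inside

inside=yes margin=1863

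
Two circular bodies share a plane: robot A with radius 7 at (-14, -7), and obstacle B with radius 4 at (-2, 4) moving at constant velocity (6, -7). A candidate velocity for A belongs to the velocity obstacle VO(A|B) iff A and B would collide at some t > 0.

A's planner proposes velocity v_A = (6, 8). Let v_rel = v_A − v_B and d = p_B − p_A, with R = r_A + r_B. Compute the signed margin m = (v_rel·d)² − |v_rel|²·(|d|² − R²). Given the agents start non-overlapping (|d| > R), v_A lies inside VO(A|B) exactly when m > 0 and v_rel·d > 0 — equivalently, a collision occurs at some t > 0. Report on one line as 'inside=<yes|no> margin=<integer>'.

d = (12, 11),  |d|² = 265;  R = 7+4 = 11,  c = 265−11² = 144
v_rel = (0, 15),  |v_rel|² = 225;  v_rel·d = (0)·(12) + (15)·(11) = 165
225·t² − 330·t + 144 = 0  ⇒  m = 165² − 225·144 = -5175
m = -5175 < 0,  v_rel·d = 165 > 0  ⇒  outside

inside=no margin=-5175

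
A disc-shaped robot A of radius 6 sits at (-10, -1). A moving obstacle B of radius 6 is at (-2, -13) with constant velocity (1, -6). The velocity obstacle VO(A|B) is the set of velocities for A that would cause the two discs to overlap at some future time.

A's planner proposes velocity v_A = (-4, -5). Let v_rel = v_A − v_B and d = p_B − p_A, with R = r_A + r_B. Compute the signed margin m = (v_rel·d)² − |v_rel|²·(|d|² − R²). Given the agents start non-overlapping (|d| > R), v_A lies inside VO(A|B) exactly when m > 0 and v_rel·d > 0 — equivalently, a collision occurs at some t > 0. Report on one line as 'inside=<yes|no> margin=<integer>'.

d = (8, -12),  |d|² = 208;  R = 6+6 = 12,  c = 208−12² = 64
v_rel = (-5, 1),  |v_rel|² = 26;  v_rel·d = (-5)·(8) + (1)·(-12) = -52
26·t² + 104·t + 64 = 0  ⇒  m = (-52)² − 26·64 = 1040
m = 1040 > 0,  v_rel·d = -52 < 0  ⇒  outside

inside=no margin=1040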